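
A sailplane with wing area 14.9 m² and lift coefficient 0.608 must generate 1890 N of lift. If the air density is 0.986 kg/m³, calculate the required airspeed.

L = ½ρv²S·CL ⇒ v = √(2L/(ρ·S·CL))
v = √(2 × 1890 / (0.986 × 14.9 × 0.608)) = √423.2 = 20.6 m/s

v = 20.6 m/s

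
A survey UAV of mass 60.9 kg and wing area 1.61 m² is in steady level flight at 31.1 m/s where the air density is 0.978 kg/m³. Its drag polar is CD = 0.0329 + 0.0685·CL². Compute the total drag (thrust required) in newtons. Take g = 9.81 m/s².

In steady level flight, lift balances weight: W = mg = 60.9 × 9.81 = 597.43 N.
q = ½ρv² = ½ × 0.978 × 31.1² = 473 Pa.
CL = 2W/(ρv²S) = 2×597.43/(0.978×31.1²×1.61) = 0.7846.
CD = 0.0329 + 0.0685 × 0.7846² = 0.07507.
D = q·S·CD = 473 × 1.61 × 0.07507 = 57.16 N

D = 57.2 N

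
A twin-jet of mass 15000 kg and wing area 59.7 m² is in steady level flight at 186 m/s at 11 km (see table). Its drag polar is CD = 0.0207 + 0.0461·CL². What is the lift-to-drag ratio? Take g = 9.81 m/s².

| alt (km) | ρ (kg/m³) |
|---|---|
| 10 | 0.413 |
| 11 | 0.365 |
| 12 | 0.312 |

L/D = 14.1

At 11 km, from the table: ρ = 0.365 kg/m³.
Weight W = mg = 15000 × 9.81 = 1.4715×10^5 N; in level flight L = W.
q = ½ρv² = ½ × 0.365 × 186² = 6314 Pa.
Required CL = L/(qS) = 1.4715×10^5/(6314·59.7) = 0.3904.
CD = 0.0207 + 0.0461 × 0.3904² = 0.02773.
L/D = CL/CD = 0.3904 / 0.02773 = 14.1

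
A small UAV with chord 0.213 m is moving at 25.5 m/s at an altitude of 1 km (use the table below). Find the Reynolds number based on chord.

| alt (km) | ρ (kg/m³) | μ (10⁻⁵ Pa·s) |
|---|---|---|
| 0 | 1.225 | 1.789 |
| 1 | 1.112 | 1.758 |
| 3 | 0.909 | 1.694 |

At 1 km, from the table: ρ = 1.112 kg/m³, μ = 1.758×10⁻⁵ Pa·s.
Re = ρ·v·c/μ = 1.112 × 25.5 × 0.213 / (1.758×10⁻⁵) = 3.44×10^5

Re = 3.44×10^5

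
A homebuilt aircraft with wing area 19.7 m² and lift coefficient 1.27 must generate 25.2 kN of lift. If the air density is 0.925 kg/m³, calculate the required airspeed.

L = ½ρv²S·CL ⇒ v = √(2L/(ρ·S·CL))
v = √(2 × 25200 / (0.925 × 19.7 × 1.27)) = √2178 = 46.7 m/s

v = 46.7 m/s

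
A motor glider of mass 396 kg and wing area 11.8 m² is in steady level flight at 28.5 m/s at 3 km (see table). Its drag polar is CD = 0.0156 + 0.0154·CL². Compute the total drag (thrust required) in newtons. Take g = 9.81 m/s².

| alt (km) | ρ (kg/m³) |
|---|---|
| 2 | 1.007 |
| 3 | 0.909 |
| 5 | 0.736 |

At 3 km, from the table: ρ = 0.909 kg/m³.
Weight W = mg = 396 × 9.81 = 3884.8 N; in level flight L = W.
Dynamic pressure q = 0.5 × 0.909 × 28.5² = 369.2 Pa.
CL = 2W/(ρv²S) = 2×3884.8/(0.909×28.5²×11.8) = 0.8918.
CD = 0.0156 + 0.0154 × 0.8918² = 0.02785.
D = q·S·CD = 369.2 × 11.8 × 0.02785 = 121.3 N

D = 121 N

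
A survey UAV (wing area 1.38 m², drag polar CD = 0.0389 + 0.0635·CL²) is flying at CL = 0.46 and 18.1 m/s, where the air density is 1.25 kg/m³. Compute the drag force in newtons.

D = 14.8 N

CD = 0.0389 + 0.0635 × 0.46² = 0.05234
D = ½ρv²S·CD = ½ × 1.25 × 18.1² × 1.38 × 0.05234 = 14.8 N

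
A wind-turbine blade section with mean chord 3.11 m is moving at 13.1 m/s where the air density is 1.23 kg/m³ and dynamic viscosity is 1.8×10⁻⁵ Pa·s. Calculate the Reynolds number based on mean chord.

Re = 2.78×10^6

Re = ρ·v·c/μ = 1.23 × 13.1 × 3.11 / (1.8×10⁻⁵) = 2.78×10^6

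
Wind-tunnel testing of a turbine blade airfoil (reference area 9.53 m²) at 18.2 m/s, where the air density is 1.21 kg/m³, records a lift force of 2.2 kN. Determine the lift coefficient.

CL = 1.15

From L = ½ρv²S·CL, rearranging gives CL = 2L/(ρv²S).
CL = 2 × 2200 / (1.21 × 18.2² × 9.53) = 1.15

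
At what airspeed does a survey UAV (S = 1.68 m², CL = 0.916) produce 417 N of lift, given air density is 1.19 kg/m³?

L = ½ρv²S·CL ⇒ v = √(2L/(ρ·S·CL))
v = √(2 × 417 / (1.19 × 1.68 × 0.916)) = √455.4 = 21.3 m/s

v = 21.3 m/s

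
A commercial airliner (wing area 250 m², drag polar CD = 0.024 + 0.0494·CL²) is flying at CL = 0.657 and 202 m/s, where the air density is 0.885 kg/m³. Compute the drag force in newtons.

D = 2.05×10^5 N

CD = 0.024 + 0.0494 × 0.657² = 0.04532
D = ½ρv²S·CD = ½ × 0.885 × 202² × 250 × 0.04532 = 2.05×10^5 N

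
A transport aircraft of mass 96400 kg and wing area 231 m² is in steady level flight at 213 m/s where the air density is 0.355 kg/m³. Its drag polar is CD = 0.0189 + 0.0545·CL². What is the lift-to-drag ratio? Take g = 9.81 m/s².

L/D = 15.4

In steady level flight, lift balances weight: W = mg = 96400 × 9.81 = 9.4568×10^5 N.
q = ½ρv² = ½ × 0.355 × 213² = 8053 Pa.
CL = W/(q·S) = 9.4568×10^5 / (8053 × 231) = 0.5084.
CD = 0.0189 + 0.0545 × 0.5084² = 0.03298.
L/D = CL/CD = 0.5084 / 0.03298 = 15.4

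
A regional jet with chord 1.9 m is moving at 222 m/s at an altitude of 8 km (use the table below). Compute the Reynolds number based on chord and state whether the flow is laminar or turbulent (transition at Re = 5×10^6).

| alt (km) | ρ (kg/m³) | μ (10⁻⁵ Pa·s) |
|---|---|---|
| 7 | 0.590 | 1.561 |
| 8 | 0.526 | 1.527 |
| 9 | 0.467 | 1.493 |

At 8 km, from the table: ρ = 0.526 kg/m³, μ = 1.527×10⁻⁵ Pa·s.
Re = ρ·v·c/μ = 0.526 × 222 × 1.9 / (1.527×10⁻⁵) = 1.45×10^7
Since 1.45×10^7 > 5×10^6, the flow is turbulent.

Re = 1.45×10^7 (turbulent)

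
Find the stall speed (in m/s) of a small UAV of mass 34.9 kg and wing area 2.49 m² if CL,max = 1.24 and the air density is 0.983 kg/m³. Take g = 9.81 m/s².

At stall, lift equals weight: L = W = m·g = 34.9 × 9.81 = 342.4 N.
From L = ½ρV²S·CL,max = W: V_stall = √(2W/(ρSCL,max)) = √(2·342.4/(0.983·2.49·1.24))
V_stall = √225.6 = 15 m/s

V_stall = 15 m/s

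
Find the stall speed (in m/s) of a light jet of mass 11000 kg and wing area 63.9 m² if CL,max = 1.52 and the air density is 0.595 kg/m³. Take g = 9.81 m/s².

At stall, lift equals weight: L = W = m·g = 11000 × 9.81 = 1.079×10^5 N.
V_stall = √(2W/(ρ·S·CL,max)) = √(2 × 1.079×10^5 / (0.595 × 63.9 × 1.52))
V_stall = √3734 = 61.1 m/s

V_stall = 61.1 m/s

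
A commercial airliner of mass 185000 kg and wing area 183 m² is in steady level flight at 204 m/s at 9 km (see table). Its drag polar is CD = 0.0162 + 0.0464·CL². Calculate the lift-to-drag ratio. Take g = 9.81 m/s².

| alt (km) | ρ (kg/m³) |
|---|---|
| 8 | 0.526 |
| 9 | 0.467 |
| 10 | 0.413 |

At 9 km, from the table: ρ = 0.467 kg/m³.
Level flight ⇒ L = W = m·g = 185000 × 9.81 = 1.8148×10^6 N.
Dynamic pressure q = 0.5 × 0.467 × 204² = 9717 Pa.
CL = 2W/(ρv²S) = 2×1.8148×10^6/(0.467×204²×183) = 1.021.
CD = 0.0162 + 0.0464 × 1.021² = 0.06453.
L/D = CL/CD = 1.021 / 0.06453 = 15.8

L/D = 15.8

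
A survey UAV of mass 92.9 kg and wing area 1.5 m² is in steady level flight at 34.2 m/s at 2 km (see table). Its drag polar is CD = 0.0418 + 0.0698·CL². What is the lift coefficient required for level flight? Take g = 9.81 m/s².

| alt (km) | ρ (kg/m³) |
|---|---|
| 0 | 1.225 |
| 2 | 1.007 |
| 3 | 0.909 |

CL = 1.03

At 2 km, from the table: ρ = 1.007 kg/m³.
Weight W = mg = 92.9 × 9.81 = 911.35 N; in level flight L = W.
q = ½ρv² = ½ × 1.007 × 34.2² = 588.9 Pa.
Required CL = L/(qS) = 911.35/(588.9·1.5) = 1.032.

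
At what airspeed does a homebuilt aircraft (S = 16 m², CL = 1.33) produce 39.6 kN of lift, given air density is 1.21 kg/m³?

v = 55.5 m/s

L = ½ρv²S·CL ⇒ v = √(2L/(ρ·S·CL))
v = √(2 × 39600 / (1.21 × 16 × 1.33)) = √3076 = 55.5 m/s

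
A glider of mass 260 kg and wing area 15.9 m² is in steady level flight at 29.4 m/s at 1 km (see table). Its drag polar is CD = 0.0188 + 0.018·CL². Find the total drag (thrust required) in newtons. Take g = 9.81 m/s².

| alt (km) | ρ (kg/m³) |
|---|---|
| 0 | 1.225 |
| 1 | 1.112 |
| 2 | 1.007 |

D = 159 N

At 1 km, from the table: ρ = 1.112 kg/m³.
Level flight ⇒ L = W = m·g = 260 × 9.81 = 2550.6 N.
q = ½ρv² = ½ × 1.112 × 29.4² = 480.6 Pa.
CL = W/(q·S) = 2550.6 / (480.6 × 15.9) = 0.3338.
CD = 0.0188 + 0.018 × 0.3338² = 0.02081.
D = q·S·CD = 480.6 × 15.9 × 0.02081 = 159 N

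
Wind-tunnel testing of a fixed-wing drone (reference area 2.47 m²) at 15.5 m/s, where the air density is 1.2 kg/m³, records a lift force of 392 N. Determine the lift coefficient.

From L = ½ρv²S·CL, rearranging gives CL = 2L/(ρv²S).
CL = 2 × 392 / (1.2 × 15.5² × 2.47) = 1.1

CL = 1.1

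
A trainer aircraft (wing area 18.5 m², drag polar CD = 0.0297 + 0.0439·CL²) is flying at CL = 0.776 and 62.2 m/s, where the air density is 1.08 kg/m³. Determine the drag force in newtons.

D = 2170 N

CD = 0.0297 + 0.0439 × 0.776² = 0.05614
D = ½ρv²S·CD = ½ × 1.08 × 62.2² × 18.5 × 0.05614 = 2170 N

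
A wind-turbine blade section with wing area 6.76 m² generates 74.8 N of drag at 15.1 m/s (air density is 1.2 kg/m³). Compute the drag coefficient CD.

CD = 0.0809

From D = ½ρv²S·CD, rearranging gives CD = 2D/(ρv²S).
CD = 2 × 74.8 / (1.2 × 15.1² × 6.76) = 0.0809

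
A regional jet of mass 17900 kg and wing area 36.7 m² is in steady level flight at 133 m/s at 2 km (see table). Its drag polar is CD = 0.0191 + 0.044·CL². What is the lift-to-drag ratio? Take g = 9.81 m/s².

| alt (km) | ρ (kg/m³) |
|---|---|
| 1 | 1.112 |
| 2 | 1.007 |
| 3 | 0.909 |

L/D = 16.9

At 2 km, from the table: ρ = 1.007 kg/m³.
Level flight ⇒ L = W = m·g = 17900 × 9.81 = 1.756×10^5 N.
Dynamic pressure q = 0.5 × 1.007 × 133² = 8906 Pa.
Required CL = L/(qS) = 1.756×10^5/(8906·36.7) = 0.5372.
CD = 0.0191 + 0.044 × 0.5372² = 0.0318.
L/D = CL/CD = 0.5372 / 0.0318 = 16.9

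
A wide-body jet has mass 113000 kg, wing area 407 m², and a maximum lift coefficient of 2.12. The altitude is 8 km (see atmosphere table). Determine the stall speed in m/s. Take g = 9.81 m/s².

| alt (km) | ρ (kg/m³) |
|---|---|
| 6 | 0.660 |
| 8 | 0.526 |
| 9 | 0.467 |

V_stall = 69.9 m/s

At 8 km, from the table: ρ = 0.526 kg/m³.
At stall, lift equals weight: L = W = m·g = 113000 × 9.81 = 1.109×10^6 N.
V_stall = √(2W/(ρ·S·CL,max)) = √(2 × 1.109×10^6 / (0.526 × 407 × 2.12))
V_stall = √4885 = 69.9 m/s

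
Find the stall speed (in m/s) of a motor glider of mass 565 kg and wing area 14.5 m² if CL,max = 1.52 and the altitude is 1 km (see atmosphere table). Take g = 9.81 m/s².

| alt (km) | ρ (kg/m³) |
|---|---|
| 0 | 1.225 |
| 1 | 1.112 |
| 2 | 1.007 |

V_stall = 21.3 m/s

At 1 km, from the table: ρ = 1.112 kg/m³.
Stall occurs when L = W at CL,max. W = mg = 565 × 9.81 = 5543 N.
From L = ½ρV²S·CL,max = W: V_stall = √(2W/(ρSCL,max)) = √(2·5543/(1.112·14.5·1.52))
V_stall = √452.3 = 21.3 m/s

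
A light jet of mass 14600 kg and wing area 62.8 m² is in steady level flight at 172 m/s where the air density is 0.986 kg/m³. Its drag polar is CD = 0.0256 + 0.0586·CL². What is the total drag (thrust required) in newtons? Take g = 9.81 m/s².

D = 24800 N

Weight W = mg = 14600 × 9.81 = 1.4323×10^5 N; in level flight L = W.
q = ½ρv² = ½ × 0.986 × 172² = 14580 Pa.
Required CL = L/(qS) = 1.4323×10^5/(14580·62.8) = 0.1564.
CD = 0.0256 + 0.0586 × 0.1564² = 0.02703.
D = q·S·CD = 14580 × 62.8 × 0.02703 = 24760 N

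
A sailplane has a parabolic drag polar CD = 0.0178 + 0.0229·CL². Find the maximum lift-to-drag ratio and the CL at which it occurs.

For CD = CD0 + K·CL², (L/D)max occurs at CL* = √(CD0/K) and equals 1/(2√(K·CD0)).
(L/D)max = 1/(2√(0.0229 × 0.0178)) = 1/(2 × 0.02019) = 24.8
CL* = √(0.0178/0.0229) = 0.882

(L/D)max = 24.8, at CL = 0.882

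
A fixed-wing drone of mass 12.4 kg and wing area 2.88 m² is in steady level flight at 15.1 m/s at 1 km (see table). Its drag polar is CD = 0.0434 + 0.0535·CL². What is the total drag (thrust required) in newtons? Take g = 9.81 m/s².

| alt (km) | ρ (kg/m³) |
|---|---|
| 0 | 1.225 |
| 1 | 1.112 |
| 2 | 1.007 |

At 1 km, from the table: ρ = 1.112 kg/m³.
Weight W = mg = 12.4 × 9.81 = 121.64 N; in level flight L = W.
Dynamic pressure q = 0.5 × 1.112 × 15.1² = 126.8 Pa.
Required CL = L/(qS) = 121.64/(126.8·2.88) = 0.3332.
CD = 0.0434 + 0.0535 × 0.3332² = 0.04934.
D = q·S·CD = 126.8 × 2.88 × 0.04934 = 18.01 N

D = 18 N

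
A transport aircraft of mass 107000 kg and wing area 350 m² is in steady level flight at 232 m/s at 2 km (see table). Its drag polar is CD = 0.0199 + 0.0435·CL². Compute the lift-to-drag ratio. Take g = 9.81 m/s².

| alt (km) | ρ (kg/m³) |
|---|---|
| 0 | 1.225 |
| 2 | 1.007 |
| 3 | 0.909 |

At 2 km, from the table: ρ = 1.007 kg/m³.
In steady level flight, lift balances weight: W = mg = 107000 × 9.81 = 1.0497×10^6 N.
Dynamic pressure q = 0.5 × 1.007 × 232² = 27100 Pa.
CL = W/(q·S) = 1.0497×10^6 / (27100 × 350) = 0.1107.
CD = 0.0199 + 0.0435 × 0.1107² = 0.02043.
L/D = CL/CD = 0.1107 / 0.02043 = 5.42

L/D = 5.42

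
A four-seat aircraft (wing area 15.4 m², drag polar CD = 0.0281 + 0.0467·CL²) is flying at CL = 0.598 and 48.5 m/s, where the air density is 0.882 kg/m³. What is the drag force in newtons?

D = 716 N

CD = 0.0281 + 0.0467 × 0.598² = 0.0448
D = ½ρv²S·CD = ½ × 0.882 × 48.5² × 15.4 × 0.0448 = 716 N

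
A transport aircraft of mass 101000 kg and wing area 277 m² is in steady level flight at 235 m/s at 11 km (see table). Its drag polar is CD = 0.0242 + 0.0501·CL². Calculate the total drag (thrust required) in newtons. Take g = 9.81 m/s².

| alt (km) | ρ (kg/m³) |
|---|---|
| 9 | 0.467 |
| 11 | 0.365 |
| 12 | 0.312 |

D = 85200 N

At 11 km, from the table: ρ = 0.365 kg/m³.
In steady level flight, lift balances weight: W = mg = 101000 × 9.81 = 9.9081×10^5 N.
q = ½ρv² = ½ × 0.365 × 235² = 10080 Pa.
CL = W/(q·S) = 9.9081×10^5 / (10080 × 277) = 0.3549.
CD = 0.0242 + 0.0501 × 0.3549² = 0.03051.
D = q·S·CD = 10080 × 277 × 0.03051 = 85180 N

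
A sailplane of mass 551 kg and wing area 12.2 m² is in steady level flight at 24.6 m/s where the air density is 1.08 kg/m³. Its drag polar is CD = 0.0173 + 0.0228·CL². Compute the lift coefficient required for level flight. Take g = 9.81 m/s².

Level flight ⇒ L = W = m·g = 551 × 9.81 = 5405.3 N.
Dynamic pressure q = 0.5 × 1.08 × 24.6² = 326.8 Pa.
CL = 2W/(ρv²S) = 2×5405.3/(1.08×24.6²×12.2) = 1.356.

CL = 1.36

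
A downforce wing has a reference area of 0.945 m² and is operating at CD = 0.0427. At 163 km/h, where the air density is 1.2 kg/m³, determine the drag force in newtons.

D = 49.6 N

Convert speed: v = 163 km/h ÷ 3.6 = 45.28 m/s.
D = ½ρv²S·CD = ½ × 1.2 × 45.28² × 0.945 × 0.0427 = 49.6 N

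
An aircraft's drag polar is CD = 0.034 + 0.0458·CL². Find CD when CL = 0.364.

CD = 0.034 + 0.0458 × 0.364² = 0.034 + 0.006068 = 0.0401

CD = 0.0401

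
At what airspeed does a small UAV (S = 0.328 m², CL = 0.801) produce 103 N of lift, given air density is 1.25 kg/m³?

v = 25 m/s

L = ½ρv²S·CL ⇒ v = √(2L/(ρ·S·CL))
v = √(2 × 103 / (1.25 × 0.328 × 0.801)) = √627.3 = 25 m/s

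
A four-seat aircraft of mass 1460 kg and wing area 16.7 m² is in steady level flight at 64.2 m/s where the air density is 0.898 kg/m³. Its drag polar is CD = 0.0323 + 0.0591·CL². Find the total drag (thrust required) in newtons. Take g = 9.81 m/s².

D = 1390 N

Level flight ⇒ L = W = m·g = 1460 × 9.81 = 14323 N.
Dynamic pressure q = 0.5 × 0.898 × 64.2² = 1851 Pa.
CL = 2W/(ρv²S) = 2×14323/(0.898×64.2²×16.7) = 0.4634.
CD = 0.0323 + 0.0591 × 0.4634² = 0.04499.
D = q·S·CD = 1851 × 16.7 × 0.04499 = 1391 N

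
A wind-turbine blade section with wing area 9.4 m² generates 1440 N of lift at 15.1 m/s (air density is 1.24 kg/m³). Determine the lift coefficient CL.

From L = ½ρv²S·CL, rearranging gives CL = 2L/(ρv²S).
CL = 2 × 1440 / (1.24 × 15.1² × 9.4) = 1.08

CL = 1.08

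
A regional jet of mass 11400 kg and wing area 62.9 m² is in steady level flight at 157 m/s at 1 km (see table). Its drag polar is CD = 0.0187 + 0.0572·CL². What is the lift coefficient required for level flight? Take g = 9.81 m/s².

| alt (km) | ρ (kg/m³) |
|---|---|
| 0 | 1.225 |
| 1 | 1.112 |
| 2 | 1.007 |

At 1 km, from the table: ρ = 1.112 kg/m³.
In steady level flight, lift balances weight: W = mg = 11400 × 9.81 = 1.1183×10^5 N.
Dynamic pressure q = 0.5 × 1.112 × 157² = 13700 Pa.
Required CL = L/(qS) = 1.1183×10^5/(13700·62.9) = 0.1297.

CL = 0.13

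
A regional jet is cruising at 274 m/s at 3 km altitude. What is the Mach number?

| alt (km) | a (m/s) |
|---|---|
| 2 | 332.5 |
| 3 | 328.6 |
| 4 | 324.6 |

At 3 km, from the table: a = 328.6 m/s.
M = v/a = 274 / 328.6 = 0.834

M = 0.834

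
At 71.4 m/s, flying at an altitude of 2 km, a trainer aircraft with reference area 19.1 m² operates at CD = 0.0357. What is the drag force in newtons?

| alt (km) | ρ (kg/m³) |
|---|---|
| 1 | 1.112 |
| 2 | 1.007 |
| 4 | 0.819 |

At 2 km, from the table: ρ = 1.007 kg/m³.
Dynamic pressure q = ½ρv² = ½ × 1.007 × 71.4² = 2567 Pa.
D = q·S·CD = 2567 × 19.1 × 0.0357 = 1750 N

D = 1750 N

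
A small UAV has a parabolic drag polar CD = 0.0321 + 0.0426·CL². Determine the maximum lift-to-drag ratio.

For CD = CD0 + K·CL², (L/D)max occurs at CL* = √(CD0/K) and equals 1/(2√(K·CD0)).
(L/D)max = 1/(2√(0.0426 × 0.0321)) = 1/(2 × 0.03698) = 13.5

(L/D)max = 13.5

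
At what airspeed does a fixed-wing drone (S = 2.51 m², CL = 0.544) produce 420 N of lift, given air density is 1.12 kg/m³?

L = ½ρv²S·CL ⇒ v = √(2L/(ρ·S·CL))
v = √(2 × 420 / (1.12 × 2.51 × 0.544)) = √549.3 = 23.4 m/s

v = 23.4 m/s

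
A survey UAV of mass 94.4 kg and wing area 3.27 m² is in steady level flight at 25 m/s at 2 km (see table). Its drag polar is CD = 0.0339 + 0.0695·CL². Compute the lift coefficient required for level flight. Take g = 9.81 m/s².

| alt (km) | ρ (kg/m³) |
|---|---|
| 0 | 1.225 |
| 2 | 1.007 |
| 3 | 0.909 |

At 2 km, from the table: ρ = 1.007 kg/m³.
Level flight ⇒ L = W = m·g = 94.4 × 9.81 = 926.06 N.
Dynamic pressure q = 0.5 × 1.007 × 25² = 314.7 Pa.
CL = W/(q·S) = 926.06 / (314.7 × 3.27) = 0.8999.

CL = 0.9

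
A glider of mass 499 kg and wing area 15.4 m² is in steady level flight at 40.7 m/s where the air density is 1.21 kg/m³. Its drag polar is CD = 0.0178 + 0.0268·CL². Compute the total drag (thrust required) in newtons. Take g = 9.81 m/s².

In steady level flight, lift balances weight: W = mg = 499 × 9.81 = 4895.2 N.
q = ½ρv² = ½ × 1.21 × 40.7² = 1002 Pa.
CL = 2W/(ρv²S) = 2×4895.2/(1.21×40.7²×15.4) = 0.3172.
CD = 0.0178 + 0.0268 × 0.3172² = 0.0205.
D = q·S·CD = 1002 × 15.4 × 0.0205 = 316.3 N

D = 316 N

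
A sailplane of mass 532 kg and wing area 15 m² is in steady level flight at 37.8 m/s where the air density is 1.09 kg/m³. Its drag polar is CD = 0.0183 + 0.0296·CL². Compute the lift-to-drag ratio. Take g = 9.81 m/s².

L/D = 18.5

Weight W = mg = 532 × 9.81 = 5218.9 N; in level flight L = W.
q = ½ρv² = ½ × 1.09 × 37.8² = 778.7 Pa.
Required CL = L/(qS) = 5218.9/(778.7·15) = 0.4468.
CD = 0.0183 + 0.0296 × 0.4468² = 0.02421.
L/D = CL/CD = 0.4468 / 0.02421 = 18.5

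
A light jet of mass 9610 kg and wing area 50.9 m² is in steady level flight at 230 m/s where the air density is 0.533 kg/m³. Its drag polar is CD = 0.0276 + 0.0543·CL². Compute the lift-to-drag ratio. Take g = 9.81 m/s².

Weight W = mg = 9610 × 9.81 = 94274 N; in level flight L = W.
Dynamic pressure q = 0.5 × 0.533 × 230² = 14100 Pa.
CL = 2W/(ρv²S) = 2×94274/(0.533×230²×50.9) = 0.1314.
CD = 0.0276 + 0.0543 × 0.1314² = 0.02854.
L/D = CL/CD = 0.1314 / 0.02854 = 4.6

L/D = 4.6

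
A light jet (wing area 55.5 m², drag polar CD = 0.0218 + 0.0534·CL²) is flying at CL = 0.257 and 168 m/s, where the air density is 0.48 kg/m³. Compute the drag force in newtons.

D = 9520 N

CD = 0.0218 + 0.0534 × 0.257² = 0.02533
D = ½ρv²S·CD = ½ × 0.48 × 168² × 55.5 × 0.02533 = 9520 N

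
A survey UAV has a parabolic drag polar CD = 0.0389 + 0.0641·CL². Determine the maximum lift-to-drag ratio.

(L/D)max = 10

For CD = CD0 + K·CL², (L/D)max occurs at CL* = √(CD0/K) and equals 1/(2√(K·CD0)).
(L/D)max = 1/(2√(0.0641 × 0.0389)) = 1/(2 × 0.04993) = 10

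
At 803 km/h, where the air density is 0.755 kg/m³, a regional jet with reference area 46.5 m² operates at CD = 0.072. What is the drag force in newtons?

D = 62900 N

Convert speed: v = 803 km/h ÷ 3.6 = 223.1 m/s.
D = ½ρv²S·CD = ½ × 0.755 × 223.1² × 46.5 × 0.072 = 62900 N ≈ 62.9 kN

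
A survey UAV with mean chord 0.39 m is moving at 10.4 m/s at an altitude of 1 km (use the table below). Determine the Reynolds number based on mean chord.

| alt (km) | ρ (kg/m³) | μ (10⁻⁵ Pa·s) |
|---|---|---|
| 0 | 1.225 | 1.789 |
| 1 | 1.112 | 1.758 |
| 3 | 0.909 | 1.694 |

Re = 2.57×10^5

At 1 km, from the table: ρ = 1.112 kg/m³, μ = 1.758×10⁻⁵ Pa·s.
Re = ρ·v·c/μ = 1.112 × 10.4 × 0.39 / (1.758×10⁻⁵) = 2.57×10^5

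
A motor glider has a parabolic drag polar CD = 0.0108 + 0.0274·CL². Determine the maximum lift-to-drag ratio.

For CD = CD0 + K·CL², (L/D)max occurs at CL* = √(CD0/K) and equals 1/(2√(K·CD0)).
(L/D)max = 1/(2√(0.0274 × 0.0108)) = 1/(2 × 0.0172) = 29.1

(L/D)max = 29.1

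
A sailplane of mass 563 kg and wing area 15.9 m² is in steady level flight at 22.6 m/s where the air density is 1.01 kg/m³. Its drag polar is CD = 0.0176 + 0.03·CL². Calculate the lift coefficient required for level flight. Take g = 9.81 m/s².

CL = 1.35

Weight W = mg = 563 × 9.81 = 5523 N; in level flight L = W.
Dynamic pressure q = 0.5 × 1.01 × 22.6² = 257.9 Pa.
CL = W/(q·S) = 5523 / (257.9 × 15.9) = 1.347.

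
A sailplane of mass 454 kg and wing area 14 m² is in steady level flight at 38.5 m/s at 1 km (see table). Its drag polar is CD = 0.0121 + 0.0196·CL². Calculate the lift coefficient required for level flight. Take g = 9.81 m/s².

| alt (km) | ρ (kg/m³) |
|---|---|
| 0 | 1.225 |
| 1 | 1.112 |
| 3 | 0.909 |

At 1 km, from the table: ρ = 1.112 kg/m³.
Weight W = mg = 454 × 9.81 = 4453.7 N; in level flight L = W.
Dynamic pressure q = 0.5 × 1.112 × 38.5² = 824.1 Pa.
CL = 2W/(ρv²S) = 2×4453.7/(1.112×38.5²×14) = 0.386.

CL = 0.386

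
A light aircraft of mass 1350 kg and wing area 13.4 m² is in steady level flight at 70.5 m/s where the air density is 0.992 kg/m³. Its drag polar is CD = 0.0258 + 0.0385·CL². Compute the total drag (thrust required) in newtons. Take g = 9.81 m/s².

Weight W = mg = 1350 × 9.81 = 13244 N; in level flight L = W.
Dynamic pressure q = 0.5 × 0.992 × 70.5² = 2465 Pa.
CL = W/(q·S) = 13244 / (2465 × 13.4) = 0.4009.
CD = 0.0258 + 0.0385 × 0.4009² = 0.03199.
D = q·S·CD = 2465 × 13.4 × 0.03199 = 1057 N

D = 1060 N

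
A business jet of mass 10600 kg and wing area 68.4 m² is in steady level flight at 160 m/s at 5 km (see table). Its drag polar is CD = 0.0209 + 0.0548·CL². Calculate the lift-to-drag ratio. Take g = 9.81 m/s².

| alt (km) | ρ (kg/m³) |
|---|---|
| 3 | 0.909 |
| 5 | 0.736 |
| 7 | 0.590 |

L/D = 7.23

At 5 km, from the table: ρ = 0.736 kg/m³.
In steady level flight, lift balances weight: W = mg = 10600 × 9.81 = 1.0399×10^5 N.
Dynamic pressure q = 0.5 × 0.736 × 160² = 9421 Pa.
CL = W/(q·S) = 1.0399×10^5 / (9421 × 68.4) = 0.1614.
CD = 0.0209 + 0.0548 × 0.1614² = 0.02233.
L/D = CL/CD = 0.1614 / 0.02233 = 7.23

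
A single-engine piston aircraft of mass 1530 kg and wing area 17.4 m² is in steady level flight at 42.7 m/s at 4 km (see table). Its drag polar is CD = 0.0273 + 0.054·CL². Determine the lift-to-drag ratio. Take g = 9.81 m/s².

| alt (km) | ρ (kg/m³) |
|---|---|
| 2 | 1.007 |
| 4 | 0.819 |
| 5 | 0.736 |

L/D = 11.6

At 4 km, from the table: ρ = 0.819 kg/m³.
Level flight ⇒ L = W = m·g = 1530 × 9.81 = 15009 N.
q = ½ρv² = ½ × 0.819 × 42.7² = 746.6 Pa.
CL = 2W/(ρv²S) = 2×15009/(0.819×42.7²×17.4) = 1.155.
CD = 0.0273 + 0.054 × 1.155² = 0.09938.
L/D = CL/CD = 1.155 / 0.09938 = 11.6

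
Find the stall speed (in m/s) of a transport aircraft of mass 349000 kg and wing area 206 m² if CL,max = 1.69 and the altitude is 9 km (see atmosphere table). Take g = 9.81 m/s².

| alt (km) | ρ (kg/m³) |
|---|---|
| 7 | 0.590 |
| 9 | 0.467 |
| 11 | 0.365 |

At 9 km, from the table: ρ = 0.467 kg/m³.
Stall occurs when L = W at CL,max. W = mg = 349000 × 9.81 = 3.424×10^6 N.
From L = ½ρV²S·CL,max = W: V_stall = √(2W/(ρSCL,max)) = √(2·3.424×10^6/(0.467·206·1.69))
V_stall = √42120 = 205 m/s

V_stall = 205 m/s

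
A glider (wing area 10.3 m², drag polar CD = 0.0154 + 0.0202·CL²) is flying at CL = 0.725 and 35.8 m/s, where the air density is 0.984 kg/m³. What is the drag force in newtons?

CD = 0.0154 + 0.0202 × 0.725² = 0.02602
D = ½ρv²S·CD = ½ × 0.984 × 35.8² × 10.3 × 0.02602 = 169 N

D = 169 N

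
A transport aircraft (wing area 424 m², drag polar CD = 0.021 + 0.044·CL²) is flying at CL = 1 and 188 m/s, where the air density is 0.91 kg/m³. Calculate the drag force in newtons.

CD = 0.021 + 0.044 × 1² = 0.065
D = ½ρv²S·CD = ½ × 0.91 × 188² × 424 × 0.065 = 4.43×10^5 N

D = 4.43×10^5 N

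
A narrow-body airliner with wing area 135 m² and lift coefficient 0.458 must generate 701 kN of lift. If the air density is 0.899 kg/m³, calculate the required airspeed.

v = 159 m/s

L = ½ρv²S·CL ⇒ v = √(2L/(ρ·S·CL))
v = √(2 × 7.01×10^5 / (0.899 × 135 × 0.458)) = √25220 = 159 m/s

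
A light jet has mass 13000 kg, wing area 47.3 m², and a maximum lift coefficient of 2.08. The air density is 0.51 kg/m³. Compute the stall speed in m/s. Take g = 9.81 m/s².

V_stall = 71.3 m/s

Stall occurs when L = W at CL,max. W = mg = 13000 × 9.81 = 1.275×10^5 N.
From L = ½ρV²S·CL,max = W: V_stall = √(2W/(ρSCL,max)) = √(2·1.275×10^5/(0.51·47.3·2.08))
V_stall = √5083 = 71.3 m/s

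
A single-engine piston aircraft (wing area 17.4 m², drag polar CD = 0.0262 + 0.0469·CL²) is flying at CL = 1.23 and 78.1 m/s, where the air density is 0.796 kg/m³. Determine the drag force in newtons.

D = 4100 N

CD = 0.0262 + 0.0469 × 1.23² = 0.09716
D = ½ρv²S·CD = ½ × 0.796 × 78.1² × 17.4 × 0.09716 = 4100 N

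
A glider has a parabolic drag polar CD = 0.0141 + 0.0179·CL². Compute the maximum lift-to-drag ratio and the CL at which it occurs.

For CD = CD0 + K·CL², (L/D)max occurs at CL* = √(CD0/K) and equals 1/(2√(K·CD0)).
(L/D)max = 1/(2√(0.0179 × 0.0141)) = 1/(2 × 0.01589) = 31.5
CL* = √(0.0141/0.0179) = 0.888

(L/D)max = 31.5, at CL = 0.888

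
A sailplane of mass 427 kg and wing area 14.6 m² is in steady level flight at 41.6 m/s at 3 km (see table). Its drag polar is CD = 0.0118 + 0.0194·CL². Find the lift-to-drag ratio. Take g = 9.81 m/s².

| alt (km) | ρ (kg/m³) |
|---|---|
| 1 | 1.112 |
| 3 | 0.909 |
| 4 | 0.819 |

At 3 km, from the table: ρ = 0.909 kg/m³.
Level flight ⇒ L = W = m·g = 427 × 9.81 = 4188.9 N.
Dynamic pressure q = 0.5 × 0.909 × 41.6² = 786.5 Pa.
CL = W/(q·S) = 4188.9 / (786.5 × 14.6) = 0.3648.
CD = 0.0118 + 0.0194 × 0.3648² = 0.01438.
L/D = CL/CD = 0.3648 / 0.01438 = 25.4

L/D = 25.4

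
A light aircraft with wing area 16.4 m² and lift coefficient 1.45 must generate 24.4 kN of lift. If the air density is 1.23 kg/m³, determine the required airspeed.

L = ½ρv²S·CL ⇒ v = √(2L/(ρ·S·CL))
v = √(2 × 24400 / (1.23 × 16.4 × 1.45)) = √1668 = 40.8 m/s

v = 40.8 m/s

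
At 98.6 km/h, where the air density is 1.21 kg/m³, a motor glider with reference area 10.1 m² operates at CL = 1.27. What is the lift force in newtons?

L = 5820 N

Convert speed: v = 98.6 km/h ÷ 3.6 = 27.39 m/s.
L = ½ρv²S·CL = ½ × 1.21 × 27.39² × 10.1 × 1.27 = 5820 N ≈ 5.82 kN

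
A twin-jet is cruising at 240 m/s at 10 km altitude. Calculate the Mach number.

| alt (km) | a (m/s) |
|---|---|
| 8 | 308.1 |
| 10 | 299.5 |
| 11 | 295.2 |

M = 0.801

At 10 km, from the table: a = 299.5 m/s.
M = v/a = 240 / 299.5 = 0.801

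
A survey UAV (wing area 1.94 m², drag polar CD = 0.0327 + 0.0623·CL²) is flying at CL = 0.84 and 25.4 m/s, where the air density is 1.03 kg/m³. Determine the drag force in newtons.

CD = 0.0327 + 0.0623 × 0.84² = 0.07666
D = ½ρv²S·CD = ½ × 1.03 × 25.4² × 1.94 × 0.07666 = 49.4 N

D = 49.4 N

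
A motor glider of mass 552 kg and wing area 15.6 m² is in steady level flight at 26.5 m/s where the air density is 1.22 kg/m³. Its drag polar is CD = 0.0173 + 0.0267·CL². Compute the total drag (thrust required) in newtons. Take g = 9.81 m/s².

D = 233 N

Weight W = mg = 552 × 9.81 = 5415.1 N; in level flight L = W.
Dynamic pressure q = 0.5 × 1.22 × 26.5² = 428.4 Pa.
CL = 2W/(ρv²S) = 2×5415.1/(1.22×26.5²×15.6) = 0.8103.
CD = 0.0173 + 0.0267 × 0.8103² = 0.03483.
D = q·S·CD = 428.4 × 15.6 × 0.03483 = 232.8 N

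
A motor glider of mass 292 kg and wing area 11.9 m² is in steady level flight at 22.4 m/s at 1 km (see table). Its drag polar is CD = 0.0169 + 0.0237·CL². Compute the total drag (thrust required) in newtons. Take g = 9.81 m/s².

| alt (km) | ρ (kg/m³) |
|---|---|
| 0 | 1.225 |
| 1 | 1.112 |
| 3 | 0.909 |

D = 115 N

At 1 km, from the table: ρ = 1.112 kg/m³.
In steady level flight, lift balances weight: W = mg = 292 × 9.81 = 2864.5 N.
q = ½ρv² = ½ × 1.112 × 22.4² = 279 Pa.
Required CL = L/(qS) = 2864.5/(279·11.9) = 0.8628.
CD = 0.0169 + 0.0237 × 0.8628² = 0.03454.
D = q·S·CD = 279 × 11.9 × 0.03454 = 114.7 N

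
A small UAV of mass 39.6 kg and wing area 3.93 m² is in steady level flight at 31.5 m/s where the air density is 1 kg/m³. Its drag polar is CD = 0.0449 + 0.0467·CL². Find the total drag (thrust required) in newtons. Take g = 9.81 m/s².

Level flight ⇒ L = W = m·g = 39.6 × 9.81 = 388.48 N.
q = ½ρv² = ½ × 1 × 31.5² = 496.1 Pa.
Required CL = L/(qS) = 388.48/(496.1·3.93) = 0.1992.
CD = 0.0449 + 0.0467 × 0.1992² = 0.04675.
D = q·S·CD = 496.1 × 3.93 × 0.04675 = 91.16 N

D = 91.2 N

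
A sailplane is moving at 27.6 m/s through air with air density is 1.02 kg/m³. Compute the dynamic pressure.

q = 388 Pa

q = ½ρv² = ½ × 1.02 × 27.6² = 388 Pa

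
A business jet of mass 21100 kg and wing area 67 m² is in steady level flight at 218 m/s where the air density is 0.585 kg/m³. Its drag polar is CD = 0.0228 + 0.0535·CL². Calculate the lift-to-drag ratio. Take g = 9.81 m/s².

L/D = 8.74

In steady level flight, lift balances weight: W = mg = 21100 × 9.81 = 2.0699×10^5 N.
q = ½ρv² = ½ × 0.585 × 218² = 13900 Pa.
CL = 2W/(ρv²S) = 2×2.0699×10^5/(0.585×218²×67) = 0.2222.
CD = 0.0228 + 0.0535 × 0.2222² = 0.02544.
L/D = CL/CD = 0.2222 / 0.02544 = 8.74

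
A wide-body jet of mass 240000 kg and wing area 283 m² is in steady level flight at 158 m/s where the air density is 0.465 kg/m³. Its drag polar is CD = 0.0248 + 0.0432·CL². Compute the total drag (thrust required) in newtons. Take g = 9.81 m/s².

D = 1.87×10^5 N

Weight W = mg = 240000 × 9.81 = 2.3544×10^6 N; in level flight L = W.
q = ½ρv² = ½ × 0.465 × 158² = 5804 Pa.
CL = 2W/(ρv²S) = 2×2.3544×10^6/(0.465×158²×283) = 1.433.
CD = 0.0248 + 0.0432 × 1.433² = 0.1136.
D = q·S·CD = 5804 × 283 × 0.1136 = 1.865×10^5 N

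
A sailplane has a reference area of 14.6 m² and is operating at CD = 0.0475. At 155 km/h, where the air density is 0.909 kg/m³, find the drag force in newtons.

Convert speed: v = 155 km/h ÷ 3.6 = 43.06 m/s.
Dynamic pressure q = ½ρv² = ½ × 0.909 × 43.06² = 842.5 Pa.
D = q·S·CD = 842.5 × 14.6 × 0.0475 = 584 N

D = 584 N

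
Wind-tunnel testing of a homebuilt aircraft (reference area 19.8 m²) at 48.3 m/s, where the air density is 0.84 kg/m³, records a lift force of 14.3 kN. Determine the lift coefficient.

CL = 0.737

From L = ½ρv²S·CL, rearranging gives CL = 2L/(ρv²S).
CL = 2 × 14300 / (0.84 × 48.3² × 19.8) = 0.737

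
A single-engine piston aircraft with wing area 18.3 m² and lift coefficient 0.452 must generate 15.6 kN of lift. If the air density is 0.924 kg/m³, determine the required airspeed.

L = ½ρv²S·CL ⇒ v = √(2L/(ρ·S·CL))
v = √(2 × 15600 / (0.924 × 18.3 × 0.452)) = √4082 = 63.9 m/s

v = 63.9 m/s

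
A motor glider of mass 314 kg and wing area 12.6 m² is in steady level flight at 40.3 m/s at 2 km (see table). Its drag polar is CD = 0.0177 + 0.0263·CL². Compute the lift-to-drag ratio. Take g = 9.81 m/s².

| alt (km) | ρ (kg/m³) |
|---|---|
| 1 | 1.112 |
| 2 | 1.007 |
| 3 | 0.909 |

At 2 km, from the table: ρ = 1.007 kg/m³.
Weight W = mg = 314 × 9.81 = 3080.3 N; in level flight L = W.
q = ½ρv² = ½ × 1.007 × 40.3² = 817.7 Pa.
Required CL = L/(qS) = 3080.3/(817.7·12.6) = 0.299.
CD = 0.0177 + 0.0263 × 0.299² = 0.02005.
L/D = CL/CD = 0.299 / 0.02005 = 14.9

L/D = 14.9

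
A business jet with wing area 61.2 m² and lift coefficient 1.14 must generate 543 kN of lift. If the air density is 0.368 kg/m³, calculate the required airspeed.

L = ½ρv²S·CL ⇒ v = √(2L/(ρ·S·CL))
v = √(2 × 5.43×10^5 / (0.368 × 61.2 × 1.14)) = √42300 = 206 m/s

v = 206 m/s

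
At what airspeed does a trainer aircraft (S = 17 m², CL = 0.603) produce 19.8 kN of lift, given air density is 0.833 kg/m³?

L = ½ρv²S·CL ⇒ v = √(2L/(ρ·S·CL))
v = √(2 × 19800 / (0.833 × 17 × 0.603)) = √4638 = 68.1 m/s

v = 68.1 m/s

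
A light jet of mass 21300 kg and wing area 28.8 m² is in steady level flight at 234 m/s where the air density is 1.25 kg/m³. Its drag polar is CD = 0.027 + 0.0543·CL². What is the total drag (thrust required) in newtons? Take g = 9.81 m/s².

Level flight ⇒ L = W = m·g = 21300 × 9.81 = 2.0895×10^5 N.
Dynamic pressure q = 0.5 × 1.25 × 234² = 34220 Pa.
CL = W/(q·S) = 2.0895×10^5 / (34220 × 28.8) = 0.212.
CD = 0.027 + 0.0543 × 0.212² = 0.02944.
D = q·S·CD = 34220 × 28.8 × 0.02944 = 29020 N

D = 29000 N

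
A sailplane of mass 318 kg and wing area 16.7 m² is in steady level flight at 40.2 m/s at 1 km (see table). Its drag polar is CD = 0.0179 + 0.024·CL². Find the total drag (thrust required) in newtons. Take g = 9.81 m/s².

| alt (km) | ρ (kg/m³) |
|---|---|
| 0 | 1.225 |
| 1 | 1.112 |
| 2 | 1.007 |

D = 284 N

At 1 km, from the table: ρ = 1.112 kg/m³.
Weight W = mg = 318 × 9.81 = 3119.6 N; in level flight L = W.
q = ½ρv² = ½ × 1.112 × 40.2² = 898.5 Pa.
CL = W/(q·S) = 3119.6 / (898.5 × 16.7) = 0.2079.
CD = 0.0179 + 0.024 × 0.2079² = 0.01894.
D = q·S·CD = 898.5 × 16.7 × 0.01894 = 284.2 N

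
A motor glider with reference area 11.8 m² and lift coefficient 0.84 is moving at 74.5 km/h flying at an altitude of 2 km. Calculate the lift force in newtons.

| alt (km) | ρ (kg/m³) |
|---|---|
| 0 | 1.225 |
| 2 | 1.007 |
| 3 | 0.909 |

L = 2140 N

At 2 km, from the table: ρ = 1.007 kg/m³.
Convert speed: v = 74.5 km/h ÷ 3.6 = 20.69 m/s.
L = ½ρv²S·CL = ½ × 1.007 × 20.69² × 11.8 × 0.84 = 2140 N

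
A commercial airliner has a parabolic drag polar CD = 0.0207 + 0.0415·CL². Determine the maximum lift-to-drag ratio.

For CD = CD0 + K·CL², (L/D)max occurs at CL* = √(CD0/K) and equals 1/(2√(K·CD0)).
(L/D)max = 1/(2√(0.0415 × 0.0207)) = 1/(2 × 0.02931) = 17.1

(L/D)max = 17.1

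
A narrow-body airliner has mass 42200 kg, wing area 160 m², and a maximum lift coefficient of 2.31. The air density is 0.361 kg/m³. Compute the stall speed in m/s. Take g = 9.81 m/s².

V_stall = 78.8 m/s

Stall occurs when L = W at CL,max. W = mg = 42200 × 9.81 = 4.14×10^5 N.
V_stall = √(2W/(ρ·S·CL,max)) = √(2 × 4.14×10^5 / (0.361 × 160 × 2.31))
V_stall = √6205 = 78.8 m/s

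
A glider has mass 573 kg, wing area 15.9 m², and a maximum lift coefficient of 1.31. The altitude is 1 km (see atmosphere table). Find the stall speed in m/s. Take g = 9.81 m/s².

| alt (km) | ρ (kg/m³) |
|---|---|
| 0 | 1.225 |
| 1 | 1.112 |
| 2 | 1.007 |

At 1 km, from the table: ρ = 1.112 kg/m³.
Stall occurs when L = W at CL,max. W = mg = 573 × 9.81 = 5621 N.
From L = ½ρV²S·CL,max = W: V_stall = √(2W/(ρSCL,max)) = √(2·5621/(1.112·15.9·1.31))
V_stall = √485.4 = 22 m/s

V_stall = 22 m/s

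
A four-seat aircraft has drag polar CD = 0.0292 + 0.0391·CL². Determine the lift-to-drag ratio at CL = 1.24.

CD = 0.0292 + 0.0391 × 1.24² = 0.08932
L/D = CL/CD = 1.24 / 0.08932 = 13.9

L/D = 13.9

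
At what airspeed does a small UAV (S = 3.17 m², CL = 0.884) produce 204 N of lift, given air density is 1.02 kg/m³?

v = 11.9 m/s

L = ½ρv²S·CL ⇒ v = √(2L/(ρ·S·CL))
v = √(2 × 204 / (1.02 × 3.17 × 0.884)) = √142.7 = 11.9 m/s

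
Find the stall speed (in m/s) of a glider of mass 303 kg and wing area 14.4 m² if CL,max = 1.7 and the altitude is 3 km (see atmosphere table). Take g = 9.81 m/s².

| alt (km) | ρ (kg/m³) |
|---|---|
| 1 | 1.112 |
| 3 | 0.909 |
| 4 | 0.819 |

V_stall = 16.3 m/s

At 3 km, from the table: ρ = 0.909 kg/m³.
At stall, lift equals weight: L = W = m·g = 303 × 9.81 = 2972 N.
V_stall = √(2W/(ρ·S·CL,max)) = √(2 × 2972 / (0.909 × 14.4 × 1.7))
V_stall = √267.2 = 16.3 m/s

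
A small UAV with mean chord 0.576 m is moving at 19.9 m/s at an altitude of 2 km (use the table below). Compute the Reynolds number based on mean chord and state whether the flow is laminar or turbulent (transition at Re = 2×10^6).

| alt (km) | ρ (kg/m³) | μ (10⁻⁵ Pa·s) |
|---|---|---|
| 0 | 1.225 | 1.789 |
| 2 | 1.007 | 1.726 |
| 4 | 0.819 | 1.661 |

Re = 6.69×10^5 (laminar)

At 2 km, from the table: ρ = 1.007 kg/m³, μ = 1.726×10⁻⁵ Pa·s.
Re = ρ·v·c/μ = 1.007 × 19.9 × 0.576 / (1.726×10⁻⁵) = 6.69×10^5
Since 6.69×10^5 < 2×10^6, the flow is laminar.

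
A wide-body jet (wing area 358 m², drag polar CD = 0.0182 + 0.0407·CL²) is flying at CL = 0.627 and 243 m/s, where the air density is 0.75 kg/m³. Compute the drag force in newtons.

D = 2.71×10^5 N

CD = 0.0182 + 0.0407 × 0.627² = 0.0342
D = ½ρv²S·CD = ½ × 0.75 × 243² × 358 × 0.0342 = 2.71×10^5 N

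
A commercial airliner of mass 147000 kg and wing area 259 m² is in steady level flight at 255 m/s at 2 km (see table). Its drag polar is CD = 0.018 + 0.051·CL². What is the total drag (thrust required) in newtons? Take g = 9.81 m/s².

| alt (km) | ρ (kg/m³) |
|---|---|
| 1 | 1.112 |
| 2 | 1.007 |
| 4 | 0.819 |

D = 1.65×10^5 N

At 2 km, from the table: ρ = 1.007 kg/m³.
Level flight ⇒ L = W = m·g = 147000 × 9.81 = 1.4421×10^6 N.
q = ½ρv² = ½ × 1.007 × 255² = 32740 Pa.
Required CL = L/(qS) = 1.4421×10^6/(32740·259) = 0.1701.
CD = 0.018 + 0.051 × 0.1701² = 0.01947.
D = q·S·CD = 32740 × 259 × 0.01947 = 1.651×10^5 N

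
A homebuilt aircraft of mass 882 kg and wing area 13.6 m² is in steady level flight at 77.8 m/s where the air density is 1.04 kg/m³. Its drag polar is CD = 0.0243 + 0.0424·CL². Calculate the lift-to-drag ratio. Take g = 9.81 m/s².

In steady level flight, lift balances weight: W = mg = 882 × 9.81 = 8652.4 N.
q = ½ρv² = ½ × 1.04 × 77.8² = 3147 Pa.
Required CL = L/(qS) = 8652.4/(3147·13.6) = 0.2021.
CD = 0.0243 + 0.0424 × 0.2021² = 0.02603.
L/D = CL/CD = 0.2021 / 0.02603 = 7.76

L/D = 7.76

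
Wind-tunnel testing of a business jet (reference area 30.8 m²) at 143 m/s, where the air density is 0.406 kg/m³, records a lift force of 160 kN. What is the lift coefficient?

From L = ½ρv²S·CL, rearranging gives CL = 2L/(ρv²S).
CL = 2 × 1.6×10^5 / (0.406 × 143² × 30.8) = 1.25

CL = 1.25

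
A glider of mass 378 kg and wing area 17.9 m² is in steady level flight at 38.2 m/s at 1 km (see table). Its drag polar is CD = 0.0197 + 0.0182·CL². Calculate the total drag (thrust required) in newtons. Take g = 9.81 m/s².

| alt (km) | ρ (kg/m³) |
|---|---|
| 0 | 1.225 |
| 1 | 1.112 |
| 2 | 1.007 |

At 1 km, from the table: ρ = 1.112 kg/m³.
Level flight ⇒ L = W = m·g = 378 × 9.81 = 3708.2 N.
q = ½ρv² = ½ × 1.112 × 38.2² = 811.3 Pa.
CL = W/(q·S) = 3708.2 / (811.3 × 17.9) = 0.2553.
CD = 0.0197 + 0.0182 × 0.2553² = 0.02089.
D = q·S·CD = 811.3 × 17.9 × 0.02089 = 303.3 N

D = 303 N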